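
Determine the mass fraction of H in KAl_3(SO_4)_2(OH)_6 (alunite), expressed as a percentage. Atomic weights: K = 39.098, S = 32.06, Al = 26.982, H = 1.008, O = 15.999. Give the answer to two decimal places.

1.46 mass %

Molar mass of KAl_3(SO_4)_2(OH)_6: 1×39.098 + 3×26.982 + 2×32.06 + 14×15.999 + 6×1.008 = 414.198 g/mol.
Mass of H per formula unit: 6 × 1.008 = 6.048 g.
Weight fraction H = 6.048 / 414.198 = 0.0146.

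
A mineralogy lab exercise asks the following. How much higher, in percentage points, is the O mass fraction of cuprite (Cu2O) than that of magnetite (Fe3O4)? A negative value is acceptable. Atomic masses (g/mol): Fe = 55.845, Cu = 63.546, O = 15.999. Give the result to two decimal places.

-16.46 percentage points

M(Cu2O) = 143.091 g/mol, so wt% O = 15.999/143.091 × 100 = 11.18%.
M(Fe3O4) = 231.531 g/mol, so wt% O = 63.996/231.531 × 100 = 27.64%.
11.18 − 27.64 = -16.46 pp.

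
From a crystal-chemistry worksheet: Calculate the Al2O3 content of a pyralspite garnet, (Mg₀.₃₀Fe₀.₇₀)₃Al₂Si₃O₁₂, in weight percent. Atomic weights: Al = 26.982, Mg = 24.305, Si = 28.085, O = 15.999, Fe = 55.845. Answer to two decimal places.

Molar mass of (Mg₀.₃₀Fe₀.₇₀)₃Al₂Si₃O₁₂ = 0.90×24.305 + 2.10×55.845 + 2×26.982 + 3×28.085 + 12×15.999 = 469.356 g/mol.
Each formula unit contains 2 Al, equivalent to 2/2 = 1.0000 mol Al2O3.
M(Al2O3) = 2×26.982 + 3×15.999 = 101.961 g/mol.
Mass of Al2O3 per formula unit = 1.0000 × 101.961 = 101.961 g.
Al2O3 wt% = 101.961 / 469.356 × 100 = 21.72%.

21.72 wt%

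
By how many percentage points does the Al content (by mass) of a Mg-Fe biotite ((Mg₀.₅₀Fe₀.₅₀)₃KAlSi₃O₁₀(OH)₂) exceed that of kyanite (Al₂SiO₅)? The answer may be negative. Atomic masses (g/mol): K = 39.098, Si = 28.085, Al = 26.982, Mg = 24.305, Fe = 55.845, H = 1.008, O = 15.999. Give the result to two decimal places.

Al in (Mg₀.₅₀Fe₀.₅₀)₃KAlSi₃O₁₀(OH)₂: molar mass 464.564 g/mol; 1×26.982 = 26.982 g → 5.81 wt%.
Al in Al₂SiO₅: molar mass 162.044 g/mol; 2×26.982 = 53.964 g → 33.30 wt%.
Difference = 5.81 − 33.30 = -27.49 percentage points.

-27.49 percentage points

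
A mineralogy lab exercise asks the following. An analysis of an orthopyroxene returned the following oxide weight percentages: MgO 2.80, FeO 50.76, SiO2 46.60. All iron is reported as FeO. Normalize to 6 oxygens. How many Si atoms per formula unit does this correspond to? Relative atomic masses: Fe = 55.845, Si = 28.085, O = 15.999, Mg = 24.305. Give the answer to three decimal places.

MgO: 2.80/40.304 = 0.06947 mol → 0.06947 mol Mg, 0.06947 mol O.
FeO: 50.76/71.844 = 0.70653 mol → 0.70653 mol Fe, 0.70653 mol O.
SiO2: 46.60/60.083 = 0.77559 mol → 0.77559 mol Si, 1.55118 mol O.
Total oxygen = 2.32718 mol. Normalization factor = 6/2.32718 = 2.57823.
Si per 6 O = 0.77559 × 2.57823 = 2.000.

2.000 Si apfu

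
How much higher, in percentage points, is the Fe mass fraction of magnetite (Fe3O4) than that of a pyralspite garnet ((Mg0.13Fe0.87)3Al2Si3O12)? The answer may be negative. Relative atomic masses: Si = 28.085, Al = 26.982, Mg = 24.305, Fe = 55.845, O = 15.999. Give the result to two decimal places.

Fe in Fe3O4: molar mass 231.531 g/mol; 3×55.845 = 167.535 g → 72.36 wt%.
Fe in (Mg0.13Fe0.87)3Al2Si3O12: molar mass 485.441 g/mol; 2.61×55.845 = 145.755 g → 30.03 wt%.
Difference = 72.36 − 30.03 = 42.33 percentage points.

42.33 percentage points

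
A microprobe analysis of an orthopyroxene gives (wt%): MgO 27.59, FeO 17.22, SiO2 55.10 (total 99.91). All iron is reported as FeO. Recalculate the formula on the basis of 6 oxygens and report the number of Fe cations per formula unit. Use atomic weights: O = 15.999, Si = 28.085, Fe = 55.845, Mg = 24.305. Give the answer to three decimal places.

0.521 Fe apfu

27.59 wt% MgO ÷ 40.304 g/mol = 0.68455 mol, giving 0.68455 Mg and 0.68455 O.
17.22 wt% FeO ÷ 71.844 g/mol = 0.23969 mol, giving 0.23969 Fe and 0.23969 O.
55.10 wt% SiO2 ÷ 60.083 g/mol = 0.91706 mol, giving 0.91706 Si and 1.83412 O.
Oxygen sums to 2.75836; scaling by 6/2.75836 = 2.17521 puts the formula on 6 O.
Fe: 0.23969 × 2.17521 = 0.521 atoms per formula unit.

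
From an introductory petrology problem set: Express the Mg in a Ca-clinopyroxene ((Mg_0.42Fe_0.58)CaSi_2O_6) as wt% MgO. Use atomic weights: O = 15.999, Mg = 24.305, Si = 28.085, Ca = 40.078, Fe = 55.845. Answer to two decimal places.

Molar mass of (Mg_0.42Fe_0.58)CaSi_2O_6 = 0.42×24.305 + 0.58×55.845 + 1×40.078 + 2×28.085 + 6×15.999 = 234.840 g/mol.
Each formula unit contains 0.42 Mg, equivalent to 0.42/1 = 0.4200 mol MgO.
M(MgO) = 1×24.305 + 1×15.999 = 40.304 g/mol.
Mass of MgO per formula unit = 0.4200 × 40.304 = 16.928 g.
MgO wt% = 16.928 / 234.840 × 100 = 7.21%.

7.21 wt%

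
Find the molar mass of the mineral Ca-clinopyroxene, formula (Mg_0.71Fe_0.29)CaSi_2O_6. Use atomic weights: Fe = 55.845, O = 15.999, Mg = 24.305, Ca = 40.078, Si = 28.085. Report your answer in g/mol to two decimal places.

The formula mass is the sum 0.71·24.305 + 0.29·55.845 + 1·40.078 + 2·28.085 + 6·15.999.

225.69 g/mol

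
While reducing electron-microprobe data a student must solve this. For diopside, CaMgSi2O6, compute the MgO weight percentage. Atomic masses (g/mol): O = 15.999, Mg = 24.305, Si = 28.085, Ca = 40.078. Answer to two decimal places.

Molar mass of CaMgSi2O6 = 1*40.078 + 1*24.305 + 2*28.085 + 6*15.999 = 216.547 g/mol.
Each formula unit contains 1 Mg, equivalent to 1/1 = 1.0000 mol MgO.
M(MgO) = 1×24.305 + 1×15.999 = 40.304 g/mol.
Mass of MgO per formula unit = 1.0000 × 40.304 = 40.304 g.
MgO wt% = 40.304 / 216.547 × 100 = 18.61%.

18.61 wt%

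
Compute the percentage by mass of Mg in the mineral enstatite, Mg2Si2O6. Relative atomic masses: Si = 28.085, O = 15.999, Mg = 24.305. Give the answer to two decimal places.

24.21 weight percent

M(Mg2Si2O6) = 200.774 g/mol.
Mg contributes 2 × 24.305 = 48.610 g per mole.
48.610/200.774 = 0.2421 → 24.21%.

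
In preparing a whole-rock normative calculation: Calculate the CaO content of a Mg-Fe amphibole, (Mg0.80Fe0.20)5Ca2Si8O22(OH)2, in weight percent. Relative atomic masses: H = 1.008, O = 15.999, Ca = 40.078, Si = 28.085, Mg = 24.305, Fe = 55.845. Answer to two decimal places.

13.29 wt%

Formula mass = 843.893 g/mol.
2 Ca → 2.0000 mol CaO per formula unit; M(CaO) = 56.077, so CaO mass = 112.154 g.
112.154/843.893 × 100 = 13.29 wt%.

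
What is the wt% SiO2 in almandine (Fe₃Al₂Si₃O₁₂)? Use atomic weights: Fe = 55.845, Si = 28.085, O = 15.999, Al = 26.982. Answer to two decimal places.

36.21 wt%

M(Fe₃Al₂Si₃O₁₂) = 497.742 g/mol; M(SiO2) = 60.083 g/mol.
Moles SiO2 per formula unit = 3 Si ÷ 1 = 3.0000.
SiO2 fraction = (3.0000 × 60.083) / 497.742 = 180.249/497.742 = 0.3621.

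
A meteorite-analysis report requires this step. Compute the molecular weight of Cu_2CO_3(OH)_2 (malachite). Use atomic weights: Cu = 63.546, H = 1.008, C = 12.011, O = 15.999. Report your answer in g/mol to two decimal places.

The formula mass is the sum 2*63.546 + 1*12.011 + 5*15.999 + 2*1.008.

221.11 g/mol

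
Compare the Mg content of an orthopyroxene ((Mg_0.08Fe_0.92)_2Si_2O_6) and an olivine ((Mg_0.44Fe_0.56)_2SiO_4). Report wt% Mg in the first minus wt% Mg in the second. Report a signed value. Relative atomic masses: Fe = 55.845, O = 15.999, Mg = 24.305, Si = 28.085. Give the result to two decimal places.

-10.65 percentage points

First mineral: 3.889 g Mg in 258.808 g formula = 1.50 wt% Mg.
Second mineral: 21.388 g Mg in 176.016 g formula = 12.15 wt% Mg.
1.50% − 12.15% gives a difference of -10.65 percentage points.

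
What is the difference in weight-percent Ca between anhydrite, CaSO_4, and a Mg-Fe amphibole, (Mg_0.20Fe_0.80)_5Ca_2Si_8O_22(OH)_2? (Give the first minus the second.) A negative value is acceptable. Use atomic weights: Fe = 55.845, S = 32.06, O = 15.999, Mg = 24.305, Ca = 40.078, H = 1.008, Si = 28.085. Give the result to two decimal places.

Ca in CaSO_4: molar mass 136.134 g/mol; 1×40.078 = 40.078 g → 29.44 wt%.
Ca in (Mg_0.20Fe_0.80)_5Ca_2Si_8O_22(OH)_2: molar mass 938.513 g/mol; 2×40.078 = 80.156 g → 8.54 wt%.
Difference = 29.44 − 8.54 = 20.90 percentage points.

20.90 percentage points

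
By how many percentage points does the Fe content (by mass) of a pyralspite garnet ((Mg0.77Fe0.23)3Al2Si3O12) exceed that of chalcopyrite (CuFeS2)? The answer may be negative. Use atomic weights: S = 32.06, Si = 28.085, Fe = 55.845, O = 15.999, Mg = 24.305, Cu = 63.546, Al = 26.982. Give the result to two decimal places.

-21.36 percentage points

Fe in (Mg0.77Fe0.23)3Al2Si3O12: molar mass 424.885 g/mol; 0.69×55.845 = 38.533 g → 9.07 wt%.
Fe in CuFeS2: molar mass 183.511 g/mol; 1×55.845 = 55.845 g → 30.43 wt%.
Difference = 9.07 − 30.43 = -21.36 percentage points.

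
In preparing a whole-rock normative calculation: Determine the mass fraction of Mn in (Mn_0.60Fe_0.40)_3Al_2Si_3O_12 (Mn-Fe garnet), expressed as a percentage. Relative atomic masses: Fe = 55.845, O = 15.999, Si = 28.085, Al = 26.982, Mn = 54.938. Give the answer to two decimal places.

19.93 wt%

Formula mass = 1.80·54.938 + 1.20·55.845 + 2·26.982 + 3·28.085 + 12·15.999 = 496.109 g/mol, of which 98.888 g is Mn.
So Mn makes up 98.888/496.109 = 0.1993 of the mass, i.e. 19.93%.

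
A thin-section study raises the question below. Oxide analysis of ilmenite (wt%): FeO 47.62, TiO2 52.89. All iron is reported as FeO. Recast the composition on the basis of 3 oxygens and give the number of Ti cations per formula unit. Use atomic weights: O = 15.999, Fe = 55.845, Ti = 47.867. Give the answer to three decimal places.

FeO: 47.62/71.844 = 0.66283 mol → 0.66283 mol Fe, 0.66283 mol O.
TiO2: 52.89/79.865 = 0.66224 mol → 0.66224 mol Ti, 1.32448 mol O.
Total oxygen = 1.98731 mol. Normalization factor = 3/1.98731 = 1.50958.
Ti per 3 O = 0.66224 × 1.50958 = 1.000.

1.000 Ti apfu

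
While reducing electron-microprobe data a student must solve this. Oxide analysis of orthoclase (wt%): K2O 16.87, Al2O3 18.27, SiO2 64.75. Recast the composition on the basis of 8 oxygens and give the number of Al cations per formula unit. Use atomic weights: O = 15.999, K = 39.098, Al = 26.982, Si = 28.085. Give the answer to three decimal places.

K2O: 16.87/94.195 = 0.17910 mol → 0.35820 mol K, 0.17910 mol O.
Al2O3: 18.27/101.961 = 0.17919 mol → 0.35838 mol Al, 0.53757 mol O.
SiO2: 64.75/60.083 = 1.07768 mol → 1.07768 mol Si, 2.15536 mol O.
Total oxygen = 2.87203 mol. Normalization factor = 8/2.87203 = 2.78549.
Al per 8 O = 0.35838 × 2.78549 = 0.998.

0.998 Al apfu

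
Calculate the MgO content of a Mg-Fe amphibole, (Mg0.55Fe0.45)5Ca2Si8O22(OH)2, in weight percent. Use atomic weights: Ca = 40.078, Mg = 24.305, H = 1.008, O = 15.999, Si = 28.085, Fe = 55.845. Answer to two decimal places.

Molar mass of (Mg0.55Fe0.45)5Ca2Si8O22(OH)2 = 2.75*24.305 + 2.25*55.845 + 2*40.078 + 8*28.085 + 24*15.999 + 2*1.008 = 883.318 g/mol.
Each formula unit contains 2.75 Mg, equivalent to 2.75/1 = 2.7500 mol MgO.
M(MgO) = 1×24.305 + 1×15.999 = 40.304 g/mol.
Mass of MgO per formula unit = 2.7500 × 40.304 = 110.836 g.
MgO wt% = 110.836 / 883.318 × 100 = 12.55%.

12.55 wt%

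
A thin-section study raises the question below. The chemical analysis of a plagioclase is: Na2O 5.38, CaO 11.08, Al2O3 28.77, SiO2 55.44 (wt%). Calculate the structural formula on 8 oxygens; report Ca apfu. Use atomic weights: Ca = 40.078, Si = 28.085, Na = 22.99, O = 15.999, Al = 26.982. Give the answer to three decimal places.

0.531 Ca apfu

Na2O (M=61.979): mol = 0.08680; Na = 0.17360, O = 0.08680.
CaO (M=56.077): mol = 0.19759; Ca = 0.19759, O = 0.19759.
Al2O3 (M=101.961): mol = 0.28217; Al = 0.56434, O = 0.84651.
SiO2 (M=60.083): mol = 0.92272; Si = 0.92272, O = 1.84544.
ΣO = 2.97634; factor = 8/ΣO = 2.68786.
Ca apfu = 0.19759 × 2.68786 = 0.531.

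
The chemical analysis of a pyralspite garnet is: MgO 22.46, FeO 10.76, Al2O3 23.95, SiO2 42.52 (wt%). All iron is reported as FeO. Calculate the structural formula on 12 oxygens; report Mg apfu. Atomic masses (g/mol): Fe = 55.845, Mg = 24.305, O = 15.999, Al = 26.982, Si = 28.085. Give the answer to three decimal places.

2.365 Mg apfu

MgO: 22.46/40.304 = 0.55726 mol → 0.55726 mol Mg, 0.55726 mol O.
FeO: 10.76/71.844 = 0.14977 mol → 0.14977 mol Fe, 0.14977 mol O.
Al2O3: 23.95/101.961 = 0.23489 mol → 0.46978 mol Al, 0.70467 mol O.
SiO2: 42.52/60.083 = 0.70769 mol → 0.70769 mol Si, 1.41538 mol O.
Total oxygen = 2.82708 mol. Normalization factor = 12/2.82708 = 4.24466.
Mg per 12 O = 0.55726 × 4.24466 = 2.365.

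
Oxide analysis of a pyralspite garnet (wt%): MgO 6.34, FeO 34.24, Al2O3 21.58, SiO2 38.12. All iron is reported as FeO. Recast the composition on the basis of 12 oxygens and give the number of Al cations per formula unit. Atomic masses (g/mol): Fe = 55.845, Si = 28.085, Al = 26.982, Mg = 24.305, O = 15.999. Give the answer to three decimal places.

2.002 Al apfu

MgO: 6.34/40.304 = 0.15730 mol → 0.15730 mol Mg, 0.15730 mol O.
FeO: 34.24/71.844 = 0.47659 mol → 0.47659 mol Fe, 0.47659 mol O.
Al2O3: 21.58/101.961 = 0.21165 mol → 0.42330 mol Al, 0.63495 mol O.
SiO2: 38.12/60.083 = 0.63446 mol → 0.63446 mol Si, 1.26892 mol O.
Total oxygen = 2.53776 mol. Normalization factor = 12/2.53776 = 4.72858.
Al per 12 O = 0.42330 × 4.72858 = 2.002.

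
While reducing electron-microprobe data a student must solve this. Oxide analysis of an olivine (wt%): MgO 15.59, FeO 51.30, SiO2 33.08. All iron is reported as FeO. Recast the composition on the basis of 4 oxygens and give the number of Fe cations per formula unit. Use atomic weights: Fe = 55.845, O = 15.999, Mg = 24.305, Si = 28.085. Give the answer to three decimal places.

MgO: 15.59/40.304 = 0.38681 mol → 0.38681 mol Mg, 0.38681 mol O.
FeO: 51.30/71.844 = 0.71405 mol → 0.71405 mol Fe, 0.71405 mol O.
SiO2: 33.08/60.083 = 0.55057 mol → 0.55057 mol Si, 1.10114 mol O.
Total oxygen = 2.20200 mol. Normalization factor = 4/2.20200 = 1.81653.
Fe per 4 O = 0.71405 × 1.81653 = 1.297.

1.297 Fe apfu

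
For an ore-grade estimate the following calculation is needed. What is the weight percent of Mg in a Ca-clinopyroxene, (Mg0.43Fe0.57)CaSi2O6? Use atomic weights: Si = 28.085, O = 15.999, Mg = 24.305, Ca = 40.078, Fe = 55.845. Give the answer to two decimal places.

4.46 mass %

M((Mg0.43Fe0.57)CaSi2O6) = 234.525 g/mol.
Mg contributes 0.43 × 24.305 = 10.451 g per mole.
10.451/234.525 = 0.0446 → 4.46%.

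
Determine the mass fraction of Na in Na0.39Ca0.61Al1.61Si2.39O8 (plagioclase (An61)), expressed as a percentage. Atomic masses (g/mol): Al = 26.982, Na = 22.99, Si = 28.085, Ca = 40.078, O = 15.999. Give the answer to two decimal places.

3.30 mass %

Formula mass = 0.39×22.99 + 0.61×40.078 + 1.61×26.982 + 2.39×28.085 + 8×15.999 = 271.970 g/mol, of which 8.966 g is Na.
So Na makes up 8.966/271.970 = 0.0330 of the mass, i.e. 3.30%.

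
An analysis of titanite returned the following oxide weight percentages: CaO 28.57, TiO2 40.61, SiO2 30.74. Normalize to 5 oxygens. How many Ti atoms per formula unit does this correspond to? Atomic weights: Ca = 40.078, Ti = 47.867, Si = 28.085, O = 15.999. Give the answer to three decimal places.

CaO (M=56.077): mol = 0.50948; Ca = 0.50948, O = 0.50948.
TiO2 (M=79.865): mol = 0.50848; Ti = 0.50848, O = 1.01696.
SiO2 (M=60.083): mol = 0.51163; Si = 0.51163, O = 1.02326.
ΣO = 2.54970; factor = 5/ΣO = 1.96102.
Ti apfu = 0.50848 × 1.96102 = 0.997.

0.997 Ti apfu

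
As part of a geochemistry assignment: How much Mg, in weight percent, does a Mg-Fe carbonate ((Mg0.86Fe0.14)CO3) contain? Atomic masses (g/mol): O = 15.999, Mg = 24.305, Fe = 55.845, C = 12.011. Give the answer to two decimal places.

23.56 weight percent

Formula mass = 0.86×24.305 + 0.14×55.845 + 1×12.011 + 3×15.999 = 88.729 g/mol, of which 20.902 g is Mg.
So Mg makes up 20.902/88.729 = 0.2356 of the mass, i.e. 23.56%.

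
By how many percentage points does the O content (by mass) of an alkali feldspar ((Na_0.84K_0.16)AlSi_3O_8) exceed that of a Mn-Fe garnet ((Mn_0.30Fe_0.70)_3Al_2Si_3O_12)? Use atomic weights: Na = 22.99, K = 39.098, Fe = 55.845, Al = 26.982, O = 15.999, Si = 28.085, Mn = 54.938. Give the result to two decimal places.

O in (Na_0.84K_0.16)AlSi_3O_8: molar mass 264.796 g/mol; 8×15.999 = 127.992 g → 48.34 wt%.
O in (Mn_0.30Fe_0.70)_3Al_2Si_3O_12: molar mass 496.926 g/mol; 12×15.999 = 191.988 g → 38.64 wt%.
Difference = 48.34 − 38.64 = 9.70 percentage points.

9.70 percentage points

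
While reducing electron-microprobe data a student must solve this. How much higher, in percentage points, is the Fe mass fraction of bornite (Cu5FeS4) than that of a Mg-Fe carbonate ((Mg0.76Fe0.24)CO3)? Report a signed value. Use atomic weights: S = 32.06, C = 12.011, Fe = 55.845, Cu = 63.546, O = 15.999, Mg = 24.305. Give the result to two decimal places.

-3.46 percentage points

First mineral: 55.845 g Fe in 501.815 g formula = 11.13 wt% Fe.
Second mineral: 13.403 g Fe in 91.883 g formula = 14.59 wt% Fe.
11.13% − 14.59% gives a difference of -3.46 percentage points.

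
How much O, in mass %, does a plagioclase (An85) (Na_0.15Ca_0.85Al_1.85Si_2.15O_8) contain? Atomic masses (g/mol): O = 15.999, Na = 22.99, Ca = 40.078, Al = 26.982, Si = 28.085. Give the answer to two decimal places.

Formula mass = 0.15*22.99 + 0.85*40.078 + 1.85*26.982 + 2.15*28.085 + 8*15.999 = 275.806 g/mol, of which 127.992 g is O.
So O makes up 127.992/275.806 = 0.4641 of the mass, i.e. 46.41%.

46.41 mass %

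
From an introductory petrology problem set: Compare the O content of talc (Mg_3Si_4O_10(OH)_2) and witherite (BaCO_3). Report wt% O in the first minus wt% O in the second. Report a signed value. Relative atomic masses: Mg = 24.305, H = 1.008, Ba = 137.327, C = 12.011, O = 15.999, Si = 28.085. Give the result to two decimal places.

M(Mg_3Si_4O_10(OH)_2) = 379.259 g/mol, so wt% O = 191.988/379.259 × 100 = 50.62%.
M(BaCO_3) = 197.335 g/mol, so wt% O = 47.997/197.335 × 100 = 24.32%.
50.62 − 24.32 = 26.30 pp.

26.30 percentage points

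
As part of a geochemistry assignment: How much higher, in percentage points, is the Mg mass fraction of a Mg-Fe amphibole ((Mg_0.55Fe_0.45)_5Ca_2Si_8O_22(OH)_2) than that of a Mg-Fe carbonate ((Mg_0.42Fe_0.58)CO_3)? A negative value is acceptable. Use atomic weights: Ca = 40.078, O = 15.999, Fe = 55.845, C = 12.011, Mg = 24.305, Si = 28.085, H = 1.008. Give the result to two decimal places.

-2.38 percentage points

Mg in (Mg_0.55Fe_0.45)_5Ca_2Si_8O_22(OH)_2: molar mass 883.318 g/mol; 2.75×24.305 = 66.839 g → 7.57 wt%.
Mg in (Mg_0.42Fe_0.58)CO_3: molar mass 102.606 g/mol; 0.42×24.305 = 10.208 g → 9.95 wt%.
Difference = 7.57 − 9.95 = -2.38 percentage points.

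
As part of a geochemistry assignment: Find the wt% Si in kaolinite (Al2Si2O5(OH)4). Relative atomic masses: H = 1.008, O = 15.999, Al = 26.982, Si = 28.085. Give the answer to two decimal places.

21.76 wt%

Formula mass = 2×26.982 + 2×28.085 + 9×15.999 + 4×1.008 = 258.157 g/mol, of which 56.170 g is Si.
So Si makes up 56.170/258.157 = 0.2176 of the mass, i.e. 21.76%.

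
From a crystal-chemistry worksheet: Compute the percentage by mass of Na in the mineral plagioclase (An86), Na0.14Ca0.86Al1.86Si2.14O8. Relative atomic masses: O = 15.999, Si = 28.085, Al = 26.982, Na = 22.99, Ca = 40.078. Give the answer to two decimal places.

1.17 mass %

Molar mass of Na0.14Ca0.86Al1.86Si2.14O8: 0.14*22.99 + 0.86*40.078 + 1.86*26.982 + 2.14*28.085 + 8*15.999 = 275.966 g/mol.
Mass of Na per formula unit: 0.14 × 22.99 = 3.219 g.
Weight fraction Na = 3.219 / 275.966 = 0.0117.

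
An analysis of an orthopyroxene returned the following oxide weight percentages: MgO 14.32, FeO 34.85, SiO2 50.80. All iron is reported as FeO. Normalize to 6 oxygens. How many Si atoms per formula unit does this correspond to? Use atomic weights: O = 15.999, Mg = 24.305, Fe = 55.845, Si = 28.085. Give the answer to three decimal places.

2.004 Si apfu

14.32 wt% MgO ÷ 40.304 g/mol = 0.35530 mol, giving 0.35530 Mg and 0.35530 O.
34.85 wt% FeO ÷ 71.844 g/mol = 0.48508 mol, giving 0.48508 Fe and 0.48508 O.
50.80 wt% SiO2 ÷ 60.083 g/mol = 0.84550 mol, giving 0.84550 Si and 1.69100 O.
Oxygen sums to 2.53138; scaling by 6/2.53138 = 2.37025 puts the formula on 6 O.
Si: 0.84550 × 2.37025 = 2.004 atoms per formula unit.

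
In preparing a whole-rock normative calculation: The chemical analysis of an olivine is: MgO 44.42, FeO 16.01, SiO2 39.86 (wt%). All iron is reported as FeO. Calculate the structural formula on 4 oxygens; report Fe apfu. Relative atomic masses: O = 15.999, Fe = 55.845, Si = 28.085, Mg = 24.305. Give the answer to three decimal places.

0.336 Fe apfu

44.42 wt% MgO ÷ 40.304 g/mol = 1.10212 mol, giving 1.10212 Mg and 1.10212 O.
16.01 wt% FeO ÷ 71.844 g/mol = 0.22284 mol, giving 0.22284 Fe and 0.22284 O.
39.86 wt% SiO2 ÷ 60.083 g/mol = 0.66342 mol, giving 0.66342 Si and 1.32684 O.
Oxygen sums to 2.65180; scaling by 4/2.65180 = 1.50841 puts the formula on 4 O.
Fe: 0.22284 × 1.50841 = 0.336 atoms per formula unit.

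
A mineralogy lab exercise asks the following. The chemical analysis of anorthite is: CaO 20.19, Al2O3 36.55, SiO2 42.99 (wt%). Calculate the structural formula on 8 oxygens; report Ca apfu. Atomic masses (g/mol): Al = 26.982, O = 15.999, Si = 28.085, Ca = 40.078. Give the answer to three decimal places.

CaO (M=56.077): mol = 0.36004; Ca = 0.36004, O = 0.36004.
Al2O3 (M=101.961): mol = 0.35847; Al = 0.71694, O = 1.07541.
SiO2 (M=60.083): mol = 0.71551; Si = 0.71551, O = 1.43102.
ΣO = 2.86647; factor = 8/ΣO = 2.79089.
Ca apfu = 0.36004 × 2.79089 = 1.005.

1.005 Ca apfu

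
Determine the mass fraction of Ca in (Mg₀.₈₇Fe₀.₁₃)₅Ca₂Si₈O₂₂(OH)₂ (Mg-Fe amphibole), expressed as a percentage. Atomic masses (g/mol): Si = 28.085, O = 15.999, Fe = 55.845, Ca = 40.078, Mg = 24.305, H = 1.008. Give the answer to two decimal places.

Formula mass = 4.35×24.305 + 0.65×55.845 + 2×40.078 + 8×28.085 + 24×15.999 + 2×1.008 = 832.854 g/mol, of which 80.156 g is Ca.
So Ca makes up 80.156/832.854 = 0.0962 of the mass, i.e. 9.62%.

9.62 wt%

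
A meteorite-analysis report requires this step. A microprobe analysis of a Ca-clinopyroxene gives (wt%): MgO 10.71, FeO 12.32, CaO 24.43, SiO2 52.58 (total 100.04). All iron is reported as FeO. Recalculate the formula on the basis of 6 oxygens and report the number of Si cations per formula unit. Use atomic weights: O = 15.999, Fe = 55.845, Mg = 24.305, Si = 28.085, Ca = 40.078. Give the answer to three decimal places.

MgO (M=40.304): mol = 0.26573; Mg = 0.26573, O = 0.26573.
FeO (M=71.844): mol = 0.17148; Fe = 0.17148, O = 0.17148.
CaO (M=56.077): mol = 0.43565; Ca = 0.43565, O = 0.43565.
SiO2 (M=60.083): mol = 0.87512; Si = 0.87512, O = 1.75024.
ΣO = 2.62310; factor = 6/ΣO = 2.28737.
Si apfu = 0.87512 × 2.28737 = 2.002.

2.002 Si apfu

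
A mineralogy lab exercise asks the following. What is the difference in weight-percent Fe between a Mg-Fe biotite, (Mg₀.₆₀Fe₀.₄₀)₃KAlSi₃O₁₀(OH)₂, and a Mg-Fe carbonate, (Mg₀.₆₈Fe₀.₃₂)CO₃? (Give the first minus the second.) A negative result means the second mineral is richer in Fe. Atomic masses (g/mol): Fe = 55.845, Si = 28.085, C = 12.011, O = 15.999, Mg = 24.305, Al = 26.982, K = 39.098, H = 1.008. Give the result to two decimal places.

First mineral: 67.014 g Fe in 455.102 g formula = 14.73 wt% Fe.
Second mineral: 17.870 g Fe in 94.406 g formula = 18.93 wt% Fe.
14.73% − 18.93% gives a difference of -4.20 percentage points.

-4.20 percentage points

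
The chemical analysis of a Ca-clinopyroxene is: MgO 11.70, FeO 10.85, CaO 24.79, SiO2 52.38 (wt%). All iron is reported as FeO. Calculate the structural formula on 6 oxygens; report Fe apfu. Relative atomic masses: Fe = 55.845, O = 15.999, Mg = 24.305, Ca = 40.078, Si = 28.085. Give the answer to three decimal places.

0.345 Fe apfu

MgO: 11.70/40.304 = 0.29029 mol → 0.29029 mol Mg, 0.29029 mol O.
FeO: 10.85/71.844 = 0.15102 mol → 0.15102 mol Fe, 0.15102 mol O.
CaO: 24.79/56.077 = 0.44207 mol → 0.44207 mol Ca, 0.44207 mol O.
SiO2: 52.38/60.083 = 0.87179 mol → 0.87179 mol Si, 1.74358 mol O.
Total oxygen = 2.62696 mol. Normalization factor = 6/2.62696 = 2.28401.
Fe per 6 O = 0.15102 × 2.28401 = 0.345.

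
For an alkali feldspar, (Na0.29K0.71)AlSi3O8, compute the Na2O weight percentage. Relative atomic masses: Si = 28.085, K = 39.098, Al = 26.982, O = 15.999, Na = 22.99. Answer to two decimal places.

3.28 wt%

M((Na0.29K0.71)AlSi3O8) = 273.656 g/mol; M(Na2O) = 61.979 g/mol.
Moles Na2O per formula unit = 0.29 Na ÷ 2 = 0.1450.
Na2O fraction = (0.1450 × 61.979) / 273.656 = 8.987/273.656 = 0.0328.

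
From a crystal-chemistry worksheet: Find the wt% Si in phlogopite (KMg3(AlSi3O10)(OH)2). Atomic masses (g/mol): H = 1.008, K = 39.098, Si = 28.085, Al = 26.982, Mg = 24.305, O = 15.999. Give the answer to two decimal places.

20.19 mass %

Formula mass = 1*39.098 + 3*24.305 + 1*26.982 + 3*28.085 + 12*15.999 + 2*1.008 = 417.254 g/mol, of which 84.255 g is Si.
So Si makes up 84.255/417.254 = 0.2019 of the mass, i.e. 20.19%.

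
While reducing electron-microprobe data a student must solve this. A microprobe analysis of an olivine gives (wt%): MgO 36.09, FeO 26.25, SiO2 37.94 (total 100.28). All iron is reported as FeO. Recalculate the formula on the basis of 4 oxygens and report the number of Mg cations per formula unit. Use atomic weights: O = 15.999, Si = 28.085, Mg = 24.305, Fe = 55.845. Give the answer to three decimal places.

1.419 Mg apfu

MgO: 36.09/40.304 = 0.89544 mol → 0.89544 mol Mg, 0.89544 mol O.
FeO: 26.25/71.844 = 0.36537 mol → 0.36537 mol Fe, 0.36537 mol O.
SiO2: 37.94/60.083 = 0.63146 mol → 0.63146 mol Si, 1.26292 mol O.
Total oxygen = 2.52373 mol. Normalization factor = 4/2.52373 = 1.58496.
Mg per 4 O = 0.89544 × 1.58496 = 1.419.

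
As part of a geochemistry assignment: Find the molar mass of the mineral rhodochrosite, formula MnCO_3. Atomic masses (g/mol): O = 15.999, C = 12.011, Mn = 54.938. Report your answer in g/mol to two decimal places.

The formula mass is the sum 1·54.938 + 1·12.011 + 3·15.999.

114.95 g/mol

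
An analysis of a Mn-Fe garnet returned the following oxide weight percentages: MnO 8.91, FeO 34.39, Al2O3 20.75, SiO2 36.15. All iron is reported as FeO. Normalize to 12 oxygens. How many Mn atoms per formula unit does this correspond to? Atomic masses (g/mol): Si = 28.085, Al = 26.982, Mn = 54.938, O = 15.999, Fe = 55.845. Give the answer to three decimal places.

8.91 wt% MnO ÷ 70.937 g/mol = 0.12560 mol, giving 0.12560 Mn and 0.12560 O.
34.39 wt% FeO ÷ 71.844 g/mol = 0.47868 mol, giving 0.47868 Fe and 0.47868 O.
20.75 wt% Al2O3 ÷ 101.961 g/mol = 0.20351 mol, giving 0.40702 Al and 0.61053 O.
36.15 wt% SiO2 ÷ 60.083 g/mol = 0.60167 mol, giving 0.60167 Si and 1.20334 O.
Oxygen sums to 2.41815; scaling by 12/2.41815 = 4.96247 puts the formula on 12 O.
Mn: 0.12560 × 4.96247 = 0.623 atoms per formula unit.

0.623 Mn apfu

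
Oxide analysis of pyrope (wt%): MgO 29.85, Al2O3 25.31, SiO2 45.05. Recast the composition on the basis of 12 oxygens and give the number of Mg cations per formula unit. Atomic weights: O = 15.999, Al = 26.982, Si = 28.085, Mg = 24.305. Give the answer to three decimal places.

2.977 Mg apfu

29.85 wt% MgO ÷ 40.304 g/mol = 0.74062 mol, giving 0.74062 Mg and 0.74062 O.
25.31 wt% Al2O3 ÷ 101.961 g/mol = 0.24823 mol, giving 0.49646 Al and 0.74469 O.
45.05 wt% SiO2 ÷ 60.083 g/mol = 0.74980 mol, giving 0.74980 Si and 1.49960 O.
Oxygen sums to 2.98491; scaling by 12/2.98491 = 4.02022 puts the formula on 12 O.
Mg: 0.74062 × 4.02022 = 2.977 atoms per formula unit.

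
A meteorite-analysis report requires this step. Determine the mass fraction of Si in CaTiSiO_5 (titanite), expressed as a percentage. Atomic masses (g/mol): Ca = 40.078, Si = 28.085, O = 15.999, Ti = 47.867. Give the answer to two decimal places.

M(CaTiSiO_5) = 196.025 g/mol.
Si contributes 1 × 28.085 = 28.085 g per mole.
28.085/196.025 = 0.1433 → 14.33%.

14.33 mass %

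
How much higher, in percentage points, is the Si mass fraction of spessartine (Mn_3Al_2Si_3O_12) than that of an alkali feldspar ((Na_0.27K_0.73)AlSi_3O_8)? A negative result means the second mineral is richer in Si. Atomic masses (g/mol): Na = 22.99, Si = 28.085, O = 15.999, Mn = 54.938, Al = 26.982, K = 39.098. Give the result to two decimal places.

M(Mn_3Al_2Si_3O_12) = 495.021 g/mol, so wt% Si = 84.255/495.021 × 100 = 17.02%.
M((Na_0.27K_0.73)AlSi_3O_8) = 273.978 g/mol, so wt% Si = 84.255/273.978 × 100 = 30.75%.
17.02 − 30.75 = -13.73 pp.

-13.73 percentage points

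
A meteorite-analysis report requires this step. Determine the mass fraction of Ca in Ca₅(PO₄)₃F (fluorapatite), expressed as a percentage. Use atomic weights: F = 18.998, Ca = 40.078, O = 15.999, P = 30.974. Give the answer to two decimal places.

39.74 mass %

Molar mass of Ca₅(PO₄)₃F: 5*40.078 + 3*30.974 + 12*15.999 + 1*18.998 = 504.298 g/mol.
Mass of Ca per formula unit: 5 × 40.078 = 200.390 g.
Weight fraction Ca = 200.390 / 504.298 = 0.3974.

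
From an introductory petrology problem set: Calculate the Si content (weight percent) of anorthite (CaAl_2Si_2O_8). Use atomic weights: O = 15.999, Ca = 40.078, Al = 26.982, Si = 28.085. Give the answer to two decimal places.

Formula mass = 1·40.078 + 2·26.982 + 2·28.085 + 8·15.999 = 278.204 g/mol, of which 56.170 g is Si.
So Si makes up 56.170/278.204 = 0.2019 of the mass, i.e. 20.19%.

20.19 weight percent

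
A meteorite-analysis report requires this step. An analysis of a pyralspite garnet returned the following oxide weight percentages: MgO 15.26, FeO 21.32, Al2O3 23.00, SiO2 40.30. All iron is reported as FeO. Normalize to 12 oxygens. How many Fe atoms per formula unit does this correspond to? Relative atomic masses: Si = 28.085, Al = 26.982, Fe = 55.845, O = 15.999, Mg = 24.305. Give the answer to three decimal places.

MgO (M=40.304): mol = 0.37862; Mg = 0.37862, O = 0.37862.
FeO (M=71.844): mol = 0.29675; Fe = 0.29675, O = 0.29675.
Al2O3 (M=101.961): mol = 0.22558; Al = 0.45116, O = 0.67674.
SiO2 (M=60.083): mol = 0.67074; Si = 0.67074, O = 1.34148.
ΣO = 2.69359; factor = 12/ΣO = 4.45502.
Fe apfu = 0.29675 × 4.45502 = 1.322.

1.322 Fe apfu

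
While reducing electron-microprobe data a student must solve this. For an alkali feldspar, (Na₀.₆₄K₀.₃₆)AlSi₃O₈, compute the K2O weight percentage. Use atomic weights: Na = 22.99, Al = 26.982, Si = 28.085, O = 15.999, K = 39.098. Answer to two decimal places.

Molar mass of (Na₀.₆₄K₀.₃₆)AlSi₃O₈ = 0.64·22.99 + 0.36·39.098 + 1·26.982 + 3·28.085 + 8·15.999 = 268.018 g/mol.
Each formula unit contains 0.36 K, equivalent to 0.36/2 = 0.1800 mol K2O.
M(K2O) = 2×39.098 + 1×15.999 = 94.195 g/mol.
Mass of K2O per formula unit = 0.1800 × 94.195 = 16.955 g.
K2O wt% = 16.955 / 268.018 × 100 = 6.33%.

6.33 wt%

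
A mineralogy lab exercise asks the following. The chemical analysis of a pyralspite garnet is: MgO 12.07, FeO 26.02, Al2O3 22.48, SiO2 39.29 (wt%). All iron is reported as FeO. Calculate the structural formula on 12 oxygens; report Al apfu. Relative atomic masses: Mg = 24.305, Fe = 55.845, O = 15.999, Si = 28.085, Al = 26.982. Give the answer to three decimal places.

2.011 Al apfu

MgO (M=40.304): mol = 0.29947; Mg = 0.29947, O = 0.29947.
FeO (M=71.844): mol = 0.36217; Fe = 0.36217, O = 0.36217.
Al2O3 (M=101.961): mol = 0.22048; Al = 0.44096, O = 0.66144.
SiO2 (M=60.083): mol = 0.65393; Si = 0.65393, O = 1.30786.
ΣO = 2.63094; factor = 12/ΣO = 4.56111.
Al apfu = 0.44096 × 4.56111 = 2.011.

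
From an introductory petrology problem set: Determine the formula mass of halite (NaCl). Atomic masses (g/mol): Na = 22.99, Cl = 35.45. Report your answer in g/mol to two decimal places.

58.44 g/mol

Na: 1 × 22.99 = 22.9900
Cl: 1 × 35.45 = 35.4500
Summing the contributions gives the formula mass.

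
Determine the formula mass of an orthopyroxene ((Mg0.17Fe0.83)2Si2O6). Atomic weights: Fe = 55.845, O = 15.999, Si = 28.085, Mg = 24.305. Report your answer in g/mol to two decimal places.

The formula mass is the sum 0.34(24.305) + 1.66(55.845) + 2(28.085) + 6(15.999).

253.13 g/mol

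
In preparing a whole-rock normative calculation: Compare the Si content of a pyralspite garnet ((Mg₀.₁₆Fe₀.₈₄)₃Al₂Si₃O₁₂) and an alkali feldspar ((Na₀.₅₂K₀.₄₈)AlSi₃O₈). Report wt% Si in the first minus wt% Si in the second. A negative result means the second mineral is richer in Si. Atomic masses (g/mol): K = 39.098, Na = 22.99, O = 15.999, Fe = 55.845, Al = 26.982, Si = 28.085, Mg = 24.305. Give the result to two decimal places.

-13.75 percentage points

Si in (Mg₀.₁₆Fe₀.₈₄)₃Al₂Si₃O₁₂: molar mass 482.603 g/mol; 3×28.085 = 84.255 g → 17.46 wt%.
Si in (Na₀.₅₂K₀.₄₈)AlSi₃O₈: molar mass 269.951 g/mol; 3×28.085 = 84.255 g → 31.21 wt%.
Difference = 17.46 − 31.21 = -13.75 percentage points.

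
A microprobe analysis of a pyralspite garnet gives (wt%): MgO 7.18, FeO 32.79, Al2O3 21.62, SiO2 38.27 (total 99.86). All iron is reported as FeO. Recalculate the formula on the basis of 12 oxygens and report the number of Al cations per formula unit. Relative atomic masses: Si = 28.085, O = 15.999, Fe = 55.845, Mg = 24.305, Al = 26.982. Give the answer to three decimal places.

MgO (M=40.304): mol = 0.17815; Mg = 0.17815, O = 0.17815.
FeO (M=71.844): mol = 0.45641; Fe = 0.45641, O = 0.45641.
Al2O3 (M=101.961): mol = 0.21204; Al = 0.42408, O = 0.63612.
SiO2 (M=60.083): mol = 0.63695; Si = 0.63695, O = 1.27390.
ΣO = 2.54458; factor = 12/ΣO = 4.71591.
Al apfu = 0.42408 × 4.71591 = 2.000.

2.000 Al apfu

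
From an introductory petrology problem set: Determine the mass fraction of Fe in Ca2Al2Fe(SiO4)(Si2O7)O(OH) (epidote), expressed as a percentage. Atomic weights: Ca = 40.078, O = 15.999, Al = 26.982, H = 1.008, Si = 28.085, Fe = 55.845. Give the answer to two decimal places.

Formula mass = 2·40.078 + 2·26.982 + 1·55.845 + 3·28.085 + 13·15.999 + 1·1.008 = 483.215 g/mol, of which 55.845 g is Fe.
So Fe makes up 55.845/483.215 = 0.1156 of the mass, i.e. 11.56%.

11.56 mass %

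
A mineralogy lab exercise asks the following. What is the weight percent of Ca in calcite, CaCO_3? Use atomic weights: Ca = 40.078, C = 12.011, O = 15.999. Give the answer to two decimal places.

40.04 weight percent

Molar mass of CaCO_3: 1*40.078 + 1*12.011 + 3*15.999 = 100.086 g/mol.
Mass of Ca per formula unit: 1 × 40.078 = 40.078 g.
Weight fraction Ca = 40.078 / 100.086 = 0.4004.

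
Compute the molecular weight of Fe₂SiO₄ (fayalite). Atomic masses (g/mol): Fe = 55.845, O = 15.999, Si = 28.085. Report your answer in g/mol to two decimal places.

203.77 g/mol

Fe: 2 × 55.845 = 111.6900
Si: 1 × 28.085 = 28.0850
O: 4 × 15.999 = 63.9960
Summing the contributions gives the formula mass.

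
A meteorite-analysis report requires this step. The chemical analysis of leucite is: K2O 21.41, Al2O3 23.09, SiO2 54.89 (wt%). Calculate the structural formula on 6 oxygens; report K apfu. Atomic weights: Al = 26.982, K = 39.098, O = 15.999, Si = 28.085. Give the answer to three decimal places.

0.998 K apfu

K2O (M=94.195): mol = 0.22729; K = 0.45458, O = 0.22729.
Al2O3 (M=101.961): mol = 0.22646; Al = 0.45292, O = 0.67938.
SiO2 (M=60.083): mol = 0.91357; Si = 0.91357, O = 1.82714.
ΣO = 2.73381; factor = 6/ΣO = 2.19474.
K apfu = 0.45458 × 2.19474 = 0.998.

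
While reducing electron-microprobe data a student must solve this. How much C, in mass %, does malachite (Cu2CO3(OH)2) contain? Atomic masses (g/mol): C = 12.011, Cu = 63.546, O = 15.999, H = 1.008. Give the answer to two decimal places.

5.43 mass %

M(Cu2CO3(OH)2) = 221.114 g/mol.
C contributes 1 × 12.011 = 12.011 g per mole.
12.011/221.114 = 0.0543 → 5.43%.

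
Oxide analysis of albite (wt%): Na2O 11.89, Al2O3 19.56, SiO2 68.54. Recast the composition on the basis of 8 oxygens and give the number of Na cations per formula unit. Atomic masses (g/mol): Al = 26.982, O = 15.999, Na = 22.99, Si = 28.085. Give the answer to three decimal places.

11.89 wt% Na2O ÷ 61.979 g/mol = 0.19184 mol, giving 0.38368 Na and 0.19184 O.
19.56 wt% Al2O3 ÷ 101.961 g/mol = 0.19184 mol, giving 0.38368 Al and 0.57552 O.
68.54 wt% SiO2 ÷ 60.083 g/mol = 1.14076 mol, giving 1.14076 Si and 2.28152 O.
Oxygen sums to 3.04888; scaling by 8/3.04888 = 2.62391 puts the formula on 8 O.
Na: 0.38368 × 2.62391 = 1.007 atoms per formula unit.

1.007 Na apfu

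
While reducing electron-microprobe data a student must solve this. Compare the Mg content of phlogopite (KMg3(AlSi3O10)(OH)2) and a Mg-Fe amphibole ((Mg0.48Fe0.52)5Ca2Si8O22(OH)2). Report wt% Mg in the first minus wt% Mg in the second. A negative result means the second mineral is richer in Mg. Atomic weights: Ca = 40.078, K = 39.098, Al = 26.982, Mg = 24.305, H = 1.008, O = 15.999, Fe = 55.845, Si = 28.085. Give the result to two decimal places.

First mineral: 72.915 g Mg in 417.254 g formula = 17.47 wt% Mg.
Second mineral: 58.332 g Mg in 894.357 g formula = 6.52 wt% Mg.
17.47% − 6.52% gives a difference of 10.95 percentage points.

10.95 percentage points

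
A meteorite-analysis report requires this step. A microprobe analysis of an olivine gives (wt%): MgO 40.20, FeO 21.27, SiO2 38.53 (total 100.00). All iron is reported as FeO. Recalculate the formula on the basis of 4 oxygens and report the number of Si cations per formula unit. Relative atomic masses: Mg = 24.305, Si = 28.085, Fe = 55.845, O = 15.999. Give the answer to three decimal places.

0.996 Si apfu

MgO (M=40.304): mol = 0.99742; Mg = 0.99742, O = 0.99742.
FeO (M=71.844): mol = 0.29606; Fe = 0.29606, O = 0.29606.
SiO2 (M=60.083): mol = 0.64128; Si = 0.64128, O = 1.28256.
ΣO = 2.57604; factor = 4/ΣO = 1.55277.
Si apfu = 0.64128 × 1.55277 = 0.996.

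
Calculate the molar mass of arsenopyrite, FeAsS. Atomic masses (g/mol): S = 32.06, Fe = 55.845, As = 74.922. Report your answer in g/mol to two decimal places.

162.83 g/mol

Fe: 1 × 55.845 = 55.8450
As: 1 × 74.922 = 74.9220
S: 1 × 32.06 = 32.0600
Summing the contributions gives the formula mass.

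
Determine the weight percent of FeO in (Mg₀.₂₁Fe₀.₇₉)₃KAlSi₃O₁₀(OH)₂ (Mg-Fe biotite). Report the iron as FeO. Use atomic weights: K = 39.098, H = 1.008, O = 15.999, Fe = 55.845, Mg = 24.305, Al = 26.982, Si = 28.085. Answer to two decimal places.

Molar mass of (Mg₀.₂₁Fe₀.₇₉)₃KAlSi₃O₁₀(OH)₂ = 0.63×24.305 + 2.37×55.845 + 1×39.098 + 1×26.982 + 3×28.085 + 12×15.999 + 2×1.008 = 492.004 g/mol.
Each formula unit contains 2.37 Fe, equivalent to 2.37/1 = 2.3700 mol FeO.
M(FeO) = 1×55.845 + 1×15.999 = 71.844 g/mol.
Mass of FeO per formula unit = 2.3700 × 71.844 = 170.270 g.
FeO wt% = 170.270 / 492.004 × 100 = 34.61%.

34.61 wt%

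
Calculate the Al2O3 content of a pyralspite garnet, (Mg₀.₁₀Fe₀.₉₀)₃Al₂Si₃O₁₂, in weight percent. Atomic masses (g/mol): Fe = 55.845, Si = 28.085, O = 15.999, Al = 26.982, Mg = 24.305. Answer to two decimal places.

20.88 wt%

Formula mass = 488.280 g/mol.
2 Al → 1.0000 mol Al2O3 per formula unit; M(Al2O3) = 101.961, so Al2O3 mass = 101.961 g.
101.961/488.280 × 100 = 20.88 wt%.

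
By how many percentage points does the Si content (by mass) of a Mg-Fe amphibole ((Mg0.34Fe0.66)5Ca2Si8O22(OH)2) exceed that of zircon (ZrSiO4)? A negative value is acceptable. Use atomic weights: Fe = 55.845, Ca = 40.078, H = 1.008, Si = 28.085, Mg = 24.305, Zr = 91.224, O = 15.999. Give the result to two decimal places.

First mineral: 224.680 g Si in 916.435 g formula = 24.52 wt% Si.
Second mineral: 28.085 g Si in 183.305 g formula = 15.32 wt% Si.
24.52% − 15.32% gives a difference of 9.20 percentage points.

9.20 percentage points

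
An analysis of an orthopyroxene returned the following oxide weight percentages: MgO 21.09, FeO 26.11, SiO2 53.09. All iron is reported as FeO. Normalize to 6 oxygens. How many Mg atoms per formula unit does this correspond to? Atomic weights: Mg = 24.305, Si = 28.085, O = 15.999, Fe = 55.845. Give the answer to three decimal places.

MgO: 21.09/40.304 = 0.52327 mol → 0.52327 mol Mg, 0.52327 mol O.
FeO: 26.11/71.844 = 0.36343 mol → 0.36343 mol Fe, 0.36343 mol O.
SiO2: 53.09/60.083 = 0.88361 mol → 0.88361 mol Si, 1.76722 mol O.
Total oxygen = 2.65392 mol. Normalization factor = 6/2.65392 = 2.26081.
Mg per 6 O = 0.52327 × 2.26081 = 1.183.

1.183 Mg apfu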